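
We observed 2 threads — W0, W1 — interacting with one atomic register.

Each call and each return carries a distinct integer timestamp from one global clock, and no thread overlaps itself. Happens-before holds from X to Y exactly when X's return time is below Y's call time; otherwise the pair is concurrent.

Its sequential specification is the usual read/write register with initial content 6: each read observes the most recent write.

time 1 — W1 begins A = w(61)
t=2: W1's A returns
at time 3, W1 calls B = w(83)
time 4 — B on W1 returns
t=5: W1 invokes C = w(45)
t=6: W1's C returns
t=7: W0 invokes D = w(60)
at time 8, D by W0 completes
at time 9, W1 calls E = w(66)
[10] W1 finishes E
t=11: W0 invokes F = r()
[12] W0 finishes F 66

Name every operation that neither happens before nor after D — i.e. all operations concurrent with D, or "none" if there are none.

none

D spans [7,8]; an op avoiding the whole window 7..8 is ordered, any other is concurrent
A [1,2]: before
B [3,4]: before
C [5,6]: before
E [9,10]: after
F [11,12]: after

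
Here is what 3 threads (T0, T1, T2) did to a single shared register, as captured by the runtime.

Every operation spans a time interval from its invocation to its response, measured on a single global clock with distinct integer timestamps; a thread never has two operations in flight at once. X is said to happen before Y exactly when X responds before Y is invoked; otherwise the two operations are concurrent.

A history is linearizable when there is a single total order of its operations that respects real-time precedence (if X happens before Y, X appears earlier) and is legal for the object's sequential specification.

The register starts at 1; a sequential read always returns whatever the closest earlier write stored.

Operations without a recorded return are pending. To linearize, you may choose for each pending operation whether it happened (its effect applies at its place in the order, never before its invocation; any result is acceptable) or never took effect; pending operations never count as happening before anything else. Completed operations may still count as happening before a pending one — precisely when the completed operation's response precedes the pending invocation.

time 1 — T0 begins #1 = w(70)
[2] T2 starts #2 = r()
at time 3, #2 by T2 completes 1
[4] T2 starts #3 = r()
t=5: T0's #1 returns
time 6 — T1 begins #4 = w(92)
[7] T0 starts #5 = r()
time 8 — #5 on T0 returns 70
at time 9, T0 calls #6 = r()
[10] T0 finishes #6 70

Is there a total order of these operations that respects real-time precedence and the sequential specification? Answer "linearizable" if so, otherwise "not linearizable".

linearizable

one valid linearization: #2, #1, #3, #5, #6
step 1: #2 r() → 1 — value 1
step 2: #1 w(70) — value 70
step 3: #3 r() (pending, included) — value 70
step 4: #5 r() → 70 — value 70
step 5: #6 r() → 70 — value 70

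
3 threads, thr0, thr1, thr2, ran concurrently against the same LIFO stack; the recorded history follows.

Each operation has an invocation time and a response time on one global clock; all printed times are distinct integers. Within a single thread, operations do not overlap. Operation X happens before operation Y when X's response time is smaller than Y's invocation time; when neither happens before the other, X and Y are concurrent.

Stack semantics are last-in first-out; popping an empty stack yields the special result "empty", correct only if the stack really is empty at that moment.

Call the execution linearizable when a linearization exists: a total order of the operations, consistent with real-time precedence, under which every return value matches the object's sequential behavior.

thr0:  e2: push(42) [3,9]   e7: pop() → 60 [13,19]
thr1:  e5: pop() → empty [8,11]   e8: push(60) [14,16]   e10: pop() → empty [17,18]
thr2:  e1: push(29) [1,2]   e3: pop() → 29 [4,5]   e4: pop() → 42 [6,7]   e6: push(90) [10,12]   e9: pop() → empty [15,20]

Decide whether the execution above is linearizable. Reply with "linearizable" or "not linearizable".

through event 19 a valid linearization exists; event 20 (e9 responding at time 20) ends that
real-time-consistent orders of the 10 completed operations: 84 — all fail the LIFO stack replay
sample order e1, e2, e3, e4, e5, e6, e7, e8, e9, e10 stalls at step 3 — e3 pop() → 29 has no legal effect
sample order e1, e2, e3, e4, e5, e6, e7, e8, e10, e9 stalls at step 3 — e3 pop() → 29 has no legal effect

not linearizable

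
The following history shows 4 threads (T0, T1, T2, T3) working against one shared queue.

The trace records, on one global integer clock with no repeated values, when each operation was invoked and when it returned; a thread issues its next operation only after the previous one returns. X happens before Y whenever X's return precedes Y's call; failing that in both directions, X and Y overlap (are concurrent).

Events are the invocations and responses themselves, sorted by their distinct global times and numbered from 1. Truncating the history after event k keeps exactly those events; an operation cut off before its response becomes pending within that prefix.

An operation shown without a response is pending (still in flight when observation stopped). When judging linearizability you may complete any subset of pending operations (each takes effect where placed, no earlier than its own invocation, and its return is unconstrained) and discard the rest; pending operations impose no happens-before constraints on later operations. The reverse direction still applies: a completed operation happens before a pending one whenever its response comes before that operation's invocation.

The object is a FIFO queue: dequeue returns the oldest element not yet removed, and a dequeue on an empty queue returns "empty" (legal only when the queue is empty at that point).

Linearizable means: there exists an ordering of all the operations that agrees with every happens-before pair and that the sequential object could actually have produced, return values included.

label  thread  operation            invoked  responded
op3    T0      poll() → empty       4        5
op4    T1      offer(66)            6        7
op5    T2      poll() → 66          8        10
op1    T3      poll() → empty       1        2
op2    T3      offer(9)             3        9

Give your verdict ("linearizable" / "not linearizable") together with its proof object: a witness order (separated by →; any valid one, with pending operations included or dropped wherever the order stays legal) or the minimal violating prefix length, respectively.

after step 1 (op1 poll() → empty): queue <>
after step 2 (op3 poll() → empty): queue <>
after step 3 (op4 offer(66)): queue <66>
after step 4 (op2 offer(9)): queue <66,9>
after step 5 (op5 poll() → 66): queue <9>

linearizable — witness: op1 → op3 → op4 → op2 → op5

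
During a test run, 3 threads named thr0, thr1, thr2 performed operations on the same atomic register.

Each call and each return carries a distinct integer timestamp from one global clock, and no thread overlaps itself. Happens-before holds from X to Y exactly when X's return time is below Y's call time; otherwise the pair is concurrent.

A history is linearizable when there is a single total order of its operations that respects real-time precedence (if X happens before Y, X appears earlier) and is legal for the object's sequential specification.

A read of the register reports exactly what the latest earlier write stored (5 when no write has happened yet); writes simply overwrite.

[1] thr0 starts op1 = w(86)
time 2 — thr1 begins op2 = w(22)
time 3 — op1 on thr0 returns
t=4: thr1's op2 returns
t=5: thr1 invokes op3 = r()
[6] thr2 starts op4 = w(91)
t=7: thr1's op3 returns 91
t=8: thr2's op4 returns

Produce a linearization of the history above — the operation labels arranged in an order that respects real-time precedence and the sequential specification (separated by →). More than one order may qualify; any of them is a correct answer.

step 1: op1 w(86) — value 86
step 2: op2 w(22) — value 22
step 3: op4 w(91) — value 91
step 4: op3 r() → 91 — value 91

op1 → op2 → op4 → op3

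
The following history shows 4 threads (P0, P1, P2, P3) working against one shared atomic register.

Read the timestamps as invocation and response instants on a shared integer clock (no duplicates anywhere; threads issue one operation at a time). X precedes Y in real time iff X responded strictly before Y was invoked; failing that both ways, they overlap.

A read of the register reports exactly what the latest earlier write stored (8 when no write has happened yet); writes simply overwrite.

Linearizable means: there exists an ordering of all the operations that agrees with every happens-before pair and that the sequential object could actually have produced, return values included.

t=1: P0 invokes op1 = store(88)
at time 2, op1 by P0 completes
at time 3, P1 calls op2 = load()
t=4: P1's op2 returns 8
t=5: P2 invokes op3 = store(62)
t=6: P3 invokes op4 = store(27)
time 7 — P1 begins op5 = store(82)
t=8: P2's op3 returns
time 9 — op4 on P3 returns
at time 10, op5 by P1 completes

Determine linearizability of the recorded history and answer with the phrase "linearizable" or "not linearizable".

not linearizable

prefix check: 1..3 passes, 1..4 fails once op2's time-4 response joins
one real-time candidate order over the 2 completed operations — the atomic register replay rejects it
sample order op1, op2 stalls at step 2 — op2 load() → 8 has no legal effect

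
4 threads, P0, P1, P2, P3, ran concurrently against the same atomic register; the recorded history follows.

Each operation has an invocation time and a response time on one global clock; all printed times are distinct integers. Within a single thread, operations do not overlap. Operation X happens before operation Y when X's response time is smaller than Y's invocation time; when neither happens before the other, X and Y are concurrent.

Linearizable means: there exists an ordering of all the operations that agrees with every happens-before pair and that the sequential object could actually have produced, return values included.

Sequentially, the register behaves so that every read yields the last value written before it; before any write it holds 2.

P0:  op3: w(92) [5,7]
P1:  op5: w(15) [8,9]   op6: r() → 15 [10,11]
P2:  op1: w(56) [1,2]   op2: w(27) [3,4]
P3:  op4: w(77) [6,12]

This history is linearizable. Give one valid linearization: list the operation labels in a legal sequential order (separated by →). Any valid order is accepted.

op1 → op2 → op3 → op4 → op5 → op6

step 1: op1 w(56) — value 56
step 2: op2 w(27) — value 27
step 3: op3 w(92) — value 92
step 4: op4 w(77) — value 77
step 5: op5 w(15) — value 15
step 6: op6 r() → 15 — value 15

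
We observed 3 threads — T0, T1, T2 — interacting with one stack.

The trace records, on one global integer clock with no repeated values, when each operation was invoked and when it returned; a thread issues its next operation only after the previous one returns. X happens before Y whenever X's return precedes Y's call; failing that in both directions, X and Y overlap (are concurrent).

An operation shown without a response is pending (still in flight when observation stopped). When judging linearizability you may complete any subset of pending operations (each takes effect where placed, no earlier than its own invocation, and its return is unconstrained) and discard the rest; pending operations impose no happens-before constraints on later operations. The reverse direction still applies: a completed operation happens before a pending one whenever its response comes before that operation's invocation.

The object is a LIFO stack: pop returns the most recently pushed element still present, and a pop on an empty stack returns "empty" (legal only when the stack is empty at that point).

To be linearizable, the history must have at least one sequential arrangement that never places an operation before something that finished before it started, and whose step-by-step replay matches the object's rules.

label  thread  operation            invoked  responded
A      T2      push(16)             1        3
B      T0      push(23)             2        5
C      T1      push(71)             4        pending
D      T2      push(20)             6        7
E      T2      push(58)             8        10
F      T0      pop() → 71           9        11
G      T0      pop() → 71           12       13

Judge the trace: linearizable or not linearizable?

not linearizable

events 1..12 are fine; event 13 — the response of G at time 13 — makes the prefix non-linearizable
real-time-consistent orders of the 6 completed operations: 4 — all fail the stack replay
completion choices over the 1 pending operation (C) were checked; none helps
for example A, B, D, E, F, G (pending dropped) fails at step 5: F pop() → 71 is not legal there
for example A, B, D, F, E, G (pending dropped) fails at step 4: F pop() → 71 is not legal there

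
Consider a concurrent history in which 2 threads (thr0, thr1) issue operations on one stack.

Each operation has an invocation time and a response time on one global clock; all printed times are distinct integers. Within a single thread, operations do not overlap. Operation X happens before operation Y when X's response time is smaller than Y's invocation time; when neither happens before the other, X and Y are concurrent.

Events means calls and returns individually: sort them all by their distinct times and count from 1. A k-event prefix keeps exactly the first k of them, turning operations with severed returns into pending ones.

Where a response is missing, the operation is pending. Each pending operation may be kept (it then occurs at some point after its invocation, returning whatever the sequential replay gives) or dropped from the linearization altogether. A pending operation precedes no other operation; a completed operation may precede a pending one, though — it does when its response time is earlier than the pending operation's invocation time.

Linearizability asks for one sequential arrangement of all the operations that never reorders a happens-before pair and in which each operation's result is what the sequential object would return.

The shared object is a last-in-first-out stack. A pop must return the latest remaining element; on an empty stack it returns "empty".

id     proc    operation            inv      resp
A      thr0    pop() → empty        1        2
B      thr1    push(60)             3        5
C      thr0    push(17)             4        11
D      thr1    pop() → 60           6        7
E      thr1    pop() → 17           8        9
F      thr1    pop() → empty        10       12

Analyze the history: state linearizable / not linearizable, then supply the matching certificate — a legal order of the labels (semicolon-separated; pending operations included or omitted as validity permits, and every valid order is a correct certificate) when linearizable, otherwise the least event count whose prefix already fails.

after step 1 (A pop() → empty): stack <>
after step 2 (B push(60)): stack <60>
after step 3 (D pop() → 60): stack <>
after step 4 (C push(17)): stack <17>
after step 5 (E pop() → 17): stack <>
after step 6 (F pop() → empty): stack <>

linearizable — witness: A; B; D; C; E; F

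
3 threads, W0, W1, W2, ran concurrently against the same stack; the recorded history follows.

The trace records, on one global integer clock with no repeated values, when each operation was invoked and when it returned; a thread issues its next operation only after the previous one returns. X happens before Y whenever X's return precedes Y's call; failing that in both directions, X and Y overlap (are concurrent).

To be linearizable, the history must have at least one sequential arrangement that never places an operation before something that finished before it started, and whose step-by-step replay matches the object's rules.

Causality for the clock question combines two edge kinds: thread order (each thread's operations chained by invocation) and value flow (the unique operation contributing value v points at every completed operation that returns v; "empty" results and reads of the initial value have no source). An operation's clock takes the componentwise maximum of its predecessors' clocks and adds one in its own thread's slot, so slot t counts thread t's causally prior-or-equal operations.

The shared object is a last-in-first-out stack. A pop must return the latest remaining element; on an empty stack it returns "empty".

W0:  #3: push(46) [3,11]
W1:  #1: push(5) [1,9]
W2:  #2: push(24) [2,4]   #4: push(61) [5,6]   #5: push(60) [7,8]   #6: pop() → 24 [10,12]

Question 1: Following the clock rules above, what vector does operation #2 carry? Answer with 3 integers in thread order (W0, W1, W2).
(0, 0, 1)

root op #2, invoked 2: fresh clock plus W2's own tick → (0, 0, 1)
root op #1, invoked 1: fresh clock plus W1's own tick → (0, 1, 0)
root op #3, invoked 3: fresh clock plus W0's own tick → (1, 0, 0)
#4 (invocation 5): componentwise max over VC(#2)=(0, 0, 1), +1 at W2, giving (0, 0, 2)
#5 (invocation 7): componentwise max over VC(#4)=(0, 0, 2), +1 at W2, giving (0, 0, 3)
#6 (invocation 10): componentwise max over VC(#2)=(0, 0, 1), VC(#5)=(0, 0, 3), +1 at W2, giving (0, 0, 4)
target: VC(#2) = (0, 0, 1)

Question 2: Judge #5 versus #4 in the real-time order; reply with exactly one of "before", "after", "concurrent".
after

#5 spans [7,8], #4 spans [5,6]
resp(#4)=6 < inv(#5)=7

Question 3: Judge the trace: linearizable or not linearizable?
not linearizable

cut after 11 events: linearizable; cut after 12 events (#6 responds, time 12): not linearizable
every one of the 24 real-time-consistent orders over 6 completed stack ops fails the sequential spec
take #1, #2, #3, #4, #5, #6: step 6 already fails, because #6 pop() → 24 cannot occur there
take #1, #2, #4, #3, #5, #6: step 6 already fails, because #6 pop() → 24 cannot occur there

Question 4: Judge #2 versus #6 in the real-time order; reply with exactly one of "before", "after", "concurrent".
before

#2 spans [2,4], #6 spans [10,12]
resp(#2)=4 < inv(#6)=10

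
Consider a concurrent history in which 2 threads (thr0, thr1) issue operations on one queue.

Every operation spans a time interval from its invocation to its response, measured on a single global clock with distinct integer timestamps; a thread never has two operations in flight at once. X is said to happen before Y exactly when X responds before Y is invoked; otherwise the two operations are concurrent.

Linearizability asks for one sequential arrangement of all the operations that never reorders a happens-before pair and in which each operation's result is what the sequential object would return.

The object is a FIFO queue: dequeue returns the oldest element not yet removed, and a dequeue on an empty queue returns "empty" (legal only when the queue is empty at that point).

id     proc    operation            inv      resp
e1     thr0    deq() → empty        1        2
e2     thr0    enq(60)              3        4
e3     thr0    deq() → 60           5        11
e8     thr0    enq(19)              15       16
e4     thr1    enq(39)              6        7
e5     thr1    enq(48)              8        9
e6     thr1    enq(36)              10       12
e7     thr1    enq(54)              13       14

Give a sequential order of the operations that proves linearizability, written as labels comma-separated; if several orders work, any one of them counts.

after step 1 (e1 deq() → empty): queue <>
after step 2 (e2 enq(60)): queue <60>
after step 3 (e3 deq() → 60): queue <>
after step 4 (e4 enq(39)): queue <39>
after step 5 (e5 enq(48)): queue <39,48>
after step 6 (e6 enq(36)): queue <39,48,36>
after step 7 (e7 enq(54)): queue <39,48,36,54>
after step 8 (e8 enq(19)): queue <39,48,36,54,19>

e1, e2, e3, e4, e5, e6, e7, e8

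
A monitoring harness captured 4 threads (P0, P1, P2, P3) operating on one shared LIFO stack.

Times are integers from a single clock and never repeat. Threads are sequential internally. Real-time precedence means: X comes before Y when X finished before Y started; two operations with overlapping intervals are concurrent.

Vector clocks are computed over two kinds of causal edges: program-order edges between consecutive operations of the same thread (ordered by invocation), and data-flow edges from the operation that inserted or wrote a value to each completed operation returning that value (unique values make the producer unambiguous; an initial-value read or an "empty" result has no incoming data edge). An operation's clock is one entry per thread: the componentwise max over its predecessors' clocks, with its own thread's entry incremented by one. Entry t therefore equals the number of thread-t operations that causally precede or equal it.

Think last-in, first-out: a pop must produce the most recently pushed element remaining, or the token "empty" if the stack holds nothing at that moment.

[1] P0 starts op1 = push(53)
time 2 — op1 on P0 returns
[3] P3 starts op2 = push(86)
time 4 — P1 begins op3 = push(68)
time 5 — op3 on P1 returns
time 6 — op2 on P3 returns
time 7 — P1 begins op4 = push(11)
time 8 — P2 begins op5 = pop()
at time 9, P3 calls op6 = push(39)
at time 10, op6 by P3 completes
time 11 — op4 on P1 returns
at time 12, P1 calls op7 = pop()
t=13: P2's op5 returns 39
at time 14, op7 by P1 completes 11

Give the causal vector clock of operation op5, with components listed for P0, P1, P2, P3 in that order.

root op op2, invoked 3: fresh clock plus P3's own tick → (0, 0, 0, 1)
root op op3, invoked 4: fresh clock plus P1's own tick → (0, 1, 0, 0)
root op op1, invoked 1: fresh clock plus P0's own tick → (1, 0, 0, 0)
op6, invoked 9, takes VC(op2)=(0, 0, 0, 1) under max, adds 1 for P3 → (0, 0, 0, 2)
op4, invoked 7, takes VC(op3)=(0, 1, 0, 0) under max, adds 1 for P1 → (0, 2, 0, 0)
op5, invoked 8, takes VC(op6)=(0, 0, 0, 2) under max, adds 1 for P2 → (0, 0, 1, 2)
op7, invoked 12, takes VC(op4)=(0, 2, 0, 0) under max, adds 1 for P1 → (0, 3, 0, 0)
target: VC(op5) = (0, 0, 1, 2)

(0, 0, 1, 2)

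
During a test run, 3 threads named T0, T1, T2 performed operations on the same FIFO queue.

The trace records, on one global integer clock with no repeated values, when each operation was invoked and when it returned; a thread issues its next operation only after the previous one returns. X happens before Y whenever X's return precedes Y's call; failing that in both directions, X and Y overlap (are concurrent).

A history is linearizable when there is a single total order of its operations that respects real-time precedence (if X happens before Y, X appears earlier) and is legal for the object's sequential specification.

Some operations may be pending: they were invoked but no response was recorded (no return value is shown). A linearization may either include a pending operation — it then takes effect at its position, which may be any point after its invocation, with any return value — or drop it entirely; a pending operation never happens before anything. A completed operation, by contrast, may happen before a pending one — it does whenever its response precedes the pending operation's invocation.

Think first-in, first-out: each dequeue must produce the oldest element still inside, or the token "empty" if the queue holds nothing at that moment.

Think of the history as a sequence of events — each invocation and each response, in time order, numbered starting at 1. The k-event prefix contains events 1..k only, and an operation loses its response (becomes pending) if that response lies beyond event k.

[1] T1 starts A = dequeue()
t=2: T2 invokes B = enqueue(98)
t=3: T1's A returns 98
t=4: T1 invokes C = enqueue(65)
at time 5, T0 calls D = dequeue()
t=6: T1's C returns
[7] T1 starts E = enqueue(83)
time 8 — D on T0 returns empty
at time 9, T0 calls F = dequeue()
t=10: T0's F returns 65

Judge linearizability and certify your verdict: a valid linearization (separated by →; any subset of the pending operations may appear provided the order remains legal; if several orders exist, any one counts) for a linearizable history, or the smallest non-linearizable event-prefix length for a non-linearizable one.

after step 1 (B enqueue(98) (pending, included)): queue <98>
after step 2 (A dequeue() → 98): queue <>
after step 3 (D dequeue() → empty): queue <>
after step 4 (C enqueue(65)): queue <65>
after step 5 (E enqueue(83) (pending, included)): queue <65,83>
after step 6 (F dequeue() → 65): queue <83>

linearizable — witness: B → A → D → C → E → F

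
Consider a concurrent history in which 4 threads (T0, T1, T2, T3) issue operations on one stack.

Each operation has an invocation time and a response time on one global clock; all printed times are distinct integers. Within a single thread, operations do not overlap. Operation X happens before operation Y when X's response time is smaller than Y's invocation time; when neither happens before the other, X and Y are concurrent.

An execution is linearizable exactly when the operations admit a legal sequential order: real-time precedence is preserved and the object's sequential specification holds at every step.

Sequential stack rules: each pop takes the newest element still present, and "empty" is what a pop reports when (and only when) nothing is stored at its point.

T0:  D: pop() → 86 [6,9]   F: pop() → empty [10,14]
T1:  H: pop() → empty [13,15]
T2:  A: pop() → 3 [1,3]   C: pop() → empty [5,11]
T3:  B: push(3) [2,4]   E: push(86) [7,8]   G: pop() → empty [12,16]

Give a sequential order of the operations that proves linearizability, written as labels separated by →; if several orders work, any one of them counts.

step 1: B push(3) — stack <3>
step 2: A pop() → 3 — stack <>
step 3: C pop() → empty — stack <>
step 4: E push(86) — stack <86>
step 5: D pop() → 86 — stack <>
step 6: F pop() → empty — stack <>
step 7: G pop() → empty — stack <>
step 8: H pop() → empty — stack <>

B → A → C → E → D → F → G → H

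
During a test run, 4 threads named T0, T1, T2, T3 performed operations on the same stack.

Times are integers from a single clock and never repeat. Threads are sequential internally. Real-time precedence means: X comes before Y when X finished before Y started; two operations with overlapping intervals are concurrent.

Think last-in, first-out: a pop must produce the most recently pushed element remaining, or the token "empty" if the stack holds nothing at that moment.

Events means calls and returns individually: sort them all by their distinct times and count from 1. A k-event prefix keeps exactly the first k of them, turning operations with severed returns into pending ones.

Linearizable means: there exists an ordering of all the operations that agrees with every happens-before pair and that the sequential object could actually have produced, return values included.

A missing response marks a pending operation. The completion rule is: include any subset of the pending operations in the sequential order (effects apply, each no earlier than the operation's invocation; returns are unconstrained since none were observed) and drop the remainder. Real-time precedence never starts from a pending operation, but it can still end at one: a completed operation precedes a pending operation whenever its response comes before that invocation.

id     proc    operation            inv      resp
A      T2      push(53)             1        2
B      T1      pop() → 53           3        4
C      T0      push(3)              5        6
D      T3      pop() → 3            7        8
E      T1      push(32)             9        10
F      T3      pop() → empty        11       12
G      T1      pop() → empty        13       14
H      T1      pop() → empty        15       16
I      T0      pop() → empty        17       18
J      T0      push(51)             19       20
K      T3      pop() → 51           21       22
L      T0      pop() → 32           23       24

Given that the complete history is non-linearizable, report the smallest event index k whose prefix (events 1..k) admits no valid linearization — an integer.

12

events 1..11 are linearizable; a witness order is A, B, C, D, E:
step 1: A push(53) — stack <53>
step 2: B pop() → 53 — stack <>
step 3: C push(3) — stack <3>
step 4: D pop() → 3 — stack <>
step 5: E push(32) — stack <32>
adding event 12 (F responds at 12) leaves no legal real-time order
for example A, B, C, D, E, F fails at step 6: F pop() → empty is not legal there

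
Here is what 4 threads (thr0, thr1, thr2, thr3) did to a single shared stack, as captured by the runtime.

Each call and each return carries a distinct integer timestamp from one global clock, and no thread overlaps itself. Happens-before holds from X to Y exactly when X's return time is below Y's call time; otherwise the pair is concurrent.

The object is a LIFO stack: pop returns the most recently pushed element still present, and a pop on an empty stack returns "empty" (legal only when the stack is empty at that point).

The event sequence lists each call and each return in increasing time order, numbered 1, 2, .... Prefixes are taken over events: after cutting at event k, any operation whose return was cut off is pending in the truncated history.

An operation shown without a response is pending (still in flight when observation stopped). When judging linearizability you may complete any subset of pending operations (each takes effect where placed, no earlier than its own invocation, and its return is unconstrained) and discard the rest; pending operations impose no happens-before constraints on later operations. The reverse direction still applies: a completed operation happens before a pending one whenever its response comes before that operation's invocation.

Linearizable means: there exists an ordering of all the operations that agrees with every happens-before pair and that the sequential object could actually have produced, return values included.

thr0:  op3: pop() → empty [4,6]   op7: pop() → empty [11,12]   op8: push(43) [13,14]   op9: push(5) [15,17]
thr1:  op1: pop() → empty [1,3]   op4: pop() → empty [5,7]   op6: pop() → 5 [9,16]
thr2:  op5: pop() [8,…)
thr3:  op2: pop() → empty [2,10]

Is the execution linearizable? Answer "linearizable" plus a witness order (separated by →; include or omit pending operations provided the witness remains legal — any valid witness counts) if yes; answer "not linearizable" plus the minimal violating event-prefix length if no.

step 1: op1 pop() → empty — stack <>
step 2: op2 pop() → empty — stack <>
step 3: op3 pop() → empty — stack <>
step 4: op4 pop() → empty — stack <>
step 5: op5 pop() (pending, included) — stack <>
step 6: op7 pop() → empty — stack <>
step 7: op8 push(43) — stack <43>
step 8: op9 push(5) — stack <43,5>
step 9: op6 pop() → 5 — stack <43>

linearizable — witness: op1 → op2 → op3 → op4 → op5 → op7 → op8 → op9 → op6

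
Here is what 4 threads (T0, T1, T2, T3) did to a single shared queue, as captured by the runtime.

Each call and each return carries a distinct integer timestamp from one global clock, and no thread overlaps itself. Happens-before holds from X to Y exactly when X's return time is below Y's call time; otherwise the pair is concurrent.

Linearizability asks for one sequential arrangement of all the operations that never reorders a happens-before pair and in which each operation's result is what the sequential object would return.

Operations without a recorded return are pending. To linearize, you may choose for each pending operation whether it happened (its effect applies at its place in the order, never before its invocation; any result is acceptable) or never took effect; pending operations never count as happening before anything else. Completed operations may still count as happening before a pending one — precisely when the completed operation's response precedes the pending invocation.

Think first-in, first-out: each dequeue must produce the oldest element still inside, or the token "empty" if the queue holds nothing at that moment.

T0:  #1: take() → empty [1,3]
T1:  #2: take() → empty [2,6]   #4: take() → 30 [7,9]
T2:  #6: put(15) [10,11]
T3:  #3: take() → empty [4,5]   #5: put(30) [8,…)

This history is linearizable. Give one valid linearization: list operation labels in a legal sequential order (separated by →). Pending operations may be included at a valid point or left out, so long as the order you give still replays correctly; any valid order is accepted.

after step 1 (#1 take() → empty): queue <>
after step 2 (#2 take() → empty): queue <>
after step 3 (#3 take() → empty): queue <>
after step 4 (#5 put(30) (pending, included)): queue <30>
after step 5 (#4 take() → 30): queue <>
after step 6 (#6 put(15)): queue <15>

#1 → #2 → #3 → #5 → #4 → #6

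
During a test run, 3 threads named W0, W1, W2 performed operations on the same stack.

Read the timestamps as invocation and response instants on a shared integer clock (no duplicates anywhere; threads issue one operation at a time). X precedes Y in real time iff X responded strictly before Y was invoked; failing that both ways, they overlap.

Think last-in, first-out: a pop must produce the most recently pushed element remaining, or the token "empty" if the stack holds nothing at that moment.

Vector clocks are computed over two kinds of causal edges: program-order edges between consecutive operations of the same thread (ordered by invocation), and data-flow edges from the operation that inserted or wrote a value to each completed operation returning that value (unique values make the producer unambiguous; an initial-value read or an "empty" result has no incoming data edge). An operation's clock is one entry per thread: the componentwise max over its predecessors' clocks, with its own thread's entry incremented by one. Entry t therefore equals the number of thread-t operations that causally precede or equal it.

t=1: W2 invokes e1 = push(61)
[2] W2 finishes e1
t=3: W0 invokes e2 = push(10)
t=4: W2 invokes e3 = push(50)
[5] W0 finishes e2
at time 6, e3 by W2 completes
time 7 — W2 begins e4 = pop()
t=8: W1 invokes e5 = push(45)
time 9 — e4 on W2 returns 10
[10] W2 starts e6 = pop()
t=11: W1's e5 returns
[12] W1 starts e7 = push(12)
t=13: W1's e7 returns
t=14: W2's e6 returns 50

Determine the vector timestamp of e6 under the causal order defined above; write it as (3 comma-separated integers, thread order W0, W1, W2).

(1, 0, 4)

no predecessors for e1 (invoked 1): W2 increments from zero → (0, 0, 1)
no predecessors for e5 (invoked 8): W1 increments from zero → (0, 1, 0)
no predecessors for e2 (invoked 3): W0 increments from zero → (1, 0, 0)
e3 (invocation 4): componentwise max over VC(e1)=(0, 0, 1), +1 at W2, giving (0, 0, 2)
e7 (invocation 12): componentwise max over VC(e5)=(0, 1, 0), +1 at W1, giving (0, 2, 0)
e4 (invocation 7): componentwise max over VC(e2)=(1, 0, 0), VC(e3)=(0, 0, 2), +1 at W2, giving (1, 0, 3)
e6 (invocation 10): componentwise max over VC(e3)=(0, 0, 2), VC(e4)=(1, 0, 3), +1 at W2, giving (1, 0, 4)
target: VC(e6) = (1, 0, 4)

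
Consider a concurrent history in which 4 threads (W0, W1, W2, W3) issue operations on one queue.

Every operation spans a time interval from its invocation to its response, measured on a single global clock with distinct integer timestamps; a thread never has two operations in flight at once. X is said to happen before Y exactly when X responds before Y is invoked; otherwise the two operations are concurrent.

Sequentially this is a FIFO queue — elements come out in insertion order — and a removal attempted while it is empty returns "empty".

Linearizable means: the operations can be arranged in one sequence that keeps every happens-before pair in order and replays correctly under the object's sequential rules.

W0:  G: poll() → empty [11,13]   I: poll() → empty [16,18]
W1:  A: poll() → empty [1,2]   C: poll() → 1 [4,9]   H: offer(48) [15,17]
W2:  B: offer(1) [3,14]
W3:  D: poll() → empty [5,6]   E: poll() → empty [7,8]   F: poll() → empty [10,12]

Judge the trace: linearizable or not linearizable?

linearizable

one valid linearization: A, B, C, D, E, F, G, I, H
1. A poll() → empty, leaving queue <>
2. B offer(1), leaving queue <1>
3. C poll() → 1, leaving queue <>
4. D poll() → empty, leaving queue <>
5. E poll() → empty, leaving queue <>
6. F poll() → empty, leaving queue <>
7. G poll() → empty, leaving queue <>
8. I poll() → empty, leaving queue <>
9. H offer(48), leaving queue <48>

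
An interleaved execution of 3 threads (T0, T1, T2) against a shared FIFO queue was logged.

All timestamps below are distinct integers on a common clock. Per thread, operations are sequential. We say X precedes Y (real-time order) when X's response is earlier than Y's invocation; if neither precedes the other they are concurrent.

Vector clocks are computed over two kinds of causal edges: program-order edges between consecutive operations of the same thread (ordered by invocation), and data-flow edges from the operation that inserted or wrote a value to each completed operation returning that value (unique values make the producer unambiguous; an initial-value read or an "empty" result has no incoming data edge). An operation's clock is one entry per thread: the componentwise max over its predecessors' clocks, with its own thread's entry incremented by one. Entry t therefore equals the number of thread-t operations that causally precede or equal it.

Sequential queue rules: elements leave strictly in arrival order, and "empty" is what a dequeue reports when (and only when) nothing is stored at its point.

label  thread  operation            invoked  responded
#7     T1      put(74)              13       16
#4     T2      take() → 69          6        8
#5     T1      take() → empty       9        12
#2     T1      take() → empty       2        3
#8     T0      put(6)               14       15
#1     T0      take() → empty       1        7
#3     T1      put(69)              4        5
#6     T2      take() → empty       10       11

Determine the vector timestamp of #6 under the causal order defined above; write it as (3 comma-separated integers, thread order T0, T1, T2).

#2 (invocation 2): nothing precedes it; T1's component alone gives (0, 1, 0)
#1 (invocation 1): nothing precedes it; T0's component alone gives (1, 0, 0)
VC(#3, invoked at 4): max of VC(#2)=(0, 1, 0), then +1 on thread T1 → (0, 2, 0)
VC(#8, invoked at 14): max of VC(#1)=(1, 0, 0), then +1 on thread T0 → (2, 0, 0)
VC(#4, invoked at 6): max of VC(#3)=(0, 2, 0), then +1 on thread T2 → (0, 2, 1)
VC(#5, invoked at 9): max of VC(#3)=(0, 2, 0), then +1 on thread T1 → (0, 3, 0)
VC(#6, invoked at 10): max of VC(#4)=(0, 2, 1), then +1 on thread T2 → (0, 2, 2)
VC(#7, invoked at 13): max of VC(#5)=(0, 3, 0), then +1 on thread T1 → (0, 4, 0)
target: VC(#6) = (0, 2, 2)

(0, 2, 2)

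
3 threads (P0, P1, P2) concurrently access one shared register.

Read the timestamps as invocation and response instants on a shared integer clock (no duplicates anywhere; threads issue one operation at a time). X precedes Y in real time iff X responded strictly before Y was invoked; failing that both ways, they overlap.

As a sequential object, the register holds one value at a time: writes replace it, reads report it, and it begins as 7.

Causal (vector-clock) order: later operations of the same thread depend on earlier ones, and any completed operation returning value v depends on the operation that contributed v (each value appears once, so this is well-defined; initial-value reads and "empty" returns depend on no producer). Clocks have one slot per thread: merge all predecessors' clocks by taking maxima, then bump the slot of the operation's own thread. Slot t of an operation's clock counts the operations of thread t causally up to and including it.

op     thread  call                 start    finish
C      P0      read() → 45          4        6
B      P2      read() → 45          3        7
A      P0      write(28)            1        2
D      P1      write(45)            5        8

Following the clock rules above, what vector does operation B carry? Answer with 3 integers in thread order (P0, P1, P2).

root op D, invoked 5: fresh clock plus P1's own tick → (0, 1, 0)
root op A, invoked 1: fresh clock plus P0's own tick → (1, 0, 0)
B (invocation 3): componentwise max over VC(D)=(0, 1, 0), +1 at P2, giving (0, 1, 1)
C (invocation 4): componentwise max over VC(A)=(1, 0, 0), VC(D)=(0, 1, 0), +1 at P0, giving (2, 1, 0)
target: VC(B) = (0, 1, 1)

(0, 1, 1)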